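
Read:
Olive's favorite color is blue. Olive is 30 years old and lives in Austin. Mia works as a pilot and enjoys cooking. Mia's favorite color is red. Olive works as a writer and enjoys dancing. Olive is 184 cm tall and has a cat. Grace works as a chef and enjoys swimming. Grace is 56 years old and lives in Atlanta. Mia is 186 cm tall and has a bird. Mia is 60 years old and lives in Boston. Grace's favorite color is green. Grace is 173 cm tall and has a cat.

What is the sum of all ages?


56+60+30 = 146

146


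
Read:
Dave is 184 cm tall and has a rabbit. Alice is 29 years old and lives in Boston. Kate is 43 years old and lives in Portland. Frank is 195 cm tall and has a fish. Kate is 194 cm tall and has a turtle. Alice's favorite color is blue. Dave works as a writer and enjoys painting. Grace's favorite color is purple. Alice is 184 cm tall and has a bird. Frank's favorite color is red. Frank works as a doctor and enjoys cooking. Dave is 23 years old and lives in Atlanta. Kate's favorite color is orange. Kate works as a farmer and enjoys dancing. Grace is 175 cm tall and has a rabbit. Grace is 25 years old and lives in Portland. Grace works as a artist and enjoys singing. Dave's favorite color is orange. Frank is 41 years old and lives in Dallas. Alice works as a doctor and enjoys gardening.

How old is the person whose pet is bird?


Person with pet=bird is Alice, age 29

29


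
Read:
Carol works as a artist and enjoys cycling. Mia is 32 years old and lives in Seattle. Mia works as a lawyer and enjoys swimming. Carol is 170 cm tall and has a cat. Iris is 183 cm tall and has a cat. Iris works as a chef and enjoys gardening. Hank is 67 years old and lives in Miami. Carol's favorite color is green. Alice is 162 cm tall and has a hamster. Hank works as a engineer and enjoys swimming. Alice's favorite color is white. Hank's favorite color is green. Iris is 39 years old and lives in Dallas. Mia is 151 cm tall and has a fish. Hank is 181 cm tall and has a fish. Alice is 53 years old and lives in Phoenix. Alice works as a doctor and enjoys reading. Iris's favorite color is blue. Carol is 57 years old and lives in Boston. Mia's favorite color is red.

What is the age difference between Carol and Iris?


|57 - 39| = 18

18


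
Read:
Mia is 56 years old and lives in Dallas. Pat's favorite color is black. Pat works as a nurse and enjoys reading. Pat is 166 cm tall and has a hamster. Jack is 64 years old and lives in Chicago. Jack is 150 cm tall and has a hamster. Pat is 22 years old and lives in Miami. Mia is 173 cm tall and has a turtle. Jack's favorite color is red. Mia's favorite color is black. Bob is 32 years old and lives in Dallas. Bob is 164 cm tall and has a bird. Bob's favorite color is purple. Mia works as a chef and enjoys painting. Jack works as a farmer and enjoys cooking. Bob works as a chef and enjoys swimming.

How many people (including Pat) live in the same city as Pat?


Pat lives in Miami. Count = 1

1


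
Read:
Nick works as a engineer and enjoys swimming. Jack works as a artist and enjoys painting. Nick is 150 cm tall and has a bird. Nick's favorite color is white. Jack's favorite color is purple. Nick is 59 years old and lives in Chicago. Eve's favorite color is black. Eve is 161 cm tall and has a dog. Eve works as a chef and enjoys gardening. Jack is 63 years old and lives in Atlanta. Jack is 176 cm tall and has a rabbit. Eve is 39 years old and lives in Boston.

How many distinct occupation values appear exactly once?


Unique occupation values: 3

3


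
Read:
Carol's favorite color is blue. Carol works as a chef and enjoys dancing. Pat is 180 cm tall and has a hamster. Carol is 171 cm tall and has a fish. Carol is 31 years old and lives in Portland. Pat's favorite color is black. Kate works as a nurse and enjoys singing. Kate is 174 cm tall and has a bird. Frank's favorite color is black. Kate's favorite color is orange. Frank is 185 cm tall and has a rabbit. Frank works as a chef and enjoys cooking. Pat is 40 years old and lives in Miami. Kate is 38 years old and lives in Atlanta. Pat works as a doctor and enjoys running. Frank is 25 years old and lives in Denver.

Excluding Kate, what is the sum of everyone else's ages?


Sum (excluding Kate): 96

96


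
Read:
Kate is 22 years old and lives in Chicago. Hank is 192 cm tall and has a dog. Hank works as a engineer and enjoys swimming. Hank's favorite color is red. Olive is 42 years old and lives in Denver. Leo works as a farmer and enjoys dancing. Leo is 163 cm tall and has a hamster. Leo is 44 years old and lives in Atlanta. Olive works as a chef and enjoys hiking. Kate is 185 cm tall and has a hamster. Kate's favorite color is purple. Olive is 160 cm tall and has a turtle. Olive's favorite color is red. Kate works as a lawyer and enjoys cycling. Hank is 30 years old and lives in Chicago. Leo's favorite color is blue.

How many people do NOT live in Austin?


Not in Austin: 4

4


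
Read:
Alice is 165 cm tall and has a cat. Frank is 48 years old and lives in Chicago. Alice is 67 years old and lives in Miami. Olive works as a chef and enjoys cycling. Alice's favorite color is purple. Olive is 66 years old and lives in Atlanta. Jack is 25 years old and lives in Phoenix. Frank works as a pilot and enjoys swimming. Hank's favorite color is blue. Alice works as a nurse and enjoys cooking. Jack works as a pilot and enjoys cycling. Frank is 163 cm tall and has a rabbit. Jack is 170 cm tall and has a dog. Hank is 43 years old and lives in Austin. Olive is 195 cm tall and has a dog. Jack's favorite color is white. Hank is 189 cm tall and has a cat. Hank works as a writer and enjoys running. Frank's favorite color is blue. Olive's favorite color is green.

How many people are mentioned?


People: Frank, Alice, Olive, Jack, Hank. Count = 5

5


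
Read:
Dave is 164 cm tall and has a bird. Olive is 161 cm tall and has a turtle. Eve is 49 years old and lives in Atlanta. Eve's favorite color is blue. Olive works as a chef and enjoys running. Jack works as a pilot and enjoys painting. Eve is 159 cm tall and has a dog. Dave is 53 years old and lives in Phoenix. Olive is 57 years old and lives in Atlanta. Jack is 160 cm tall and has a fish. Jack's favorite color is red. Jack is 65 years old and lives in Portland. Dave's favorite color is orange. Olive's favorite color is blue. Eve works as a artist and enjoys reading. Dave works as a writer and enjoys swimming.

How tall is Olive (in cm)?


Olive is 161 cm tall

161


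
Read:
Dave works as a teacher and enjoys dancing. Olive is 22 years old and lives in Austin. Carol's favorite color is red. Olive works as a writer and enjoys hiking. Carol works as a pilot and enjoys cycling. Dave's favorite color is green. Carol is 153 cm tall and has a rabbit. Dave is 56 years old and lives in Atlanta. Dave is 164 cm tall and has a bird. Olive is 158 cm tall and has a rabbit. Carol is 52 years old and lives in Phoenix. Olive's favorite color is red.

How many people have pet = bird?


Count: 1

1


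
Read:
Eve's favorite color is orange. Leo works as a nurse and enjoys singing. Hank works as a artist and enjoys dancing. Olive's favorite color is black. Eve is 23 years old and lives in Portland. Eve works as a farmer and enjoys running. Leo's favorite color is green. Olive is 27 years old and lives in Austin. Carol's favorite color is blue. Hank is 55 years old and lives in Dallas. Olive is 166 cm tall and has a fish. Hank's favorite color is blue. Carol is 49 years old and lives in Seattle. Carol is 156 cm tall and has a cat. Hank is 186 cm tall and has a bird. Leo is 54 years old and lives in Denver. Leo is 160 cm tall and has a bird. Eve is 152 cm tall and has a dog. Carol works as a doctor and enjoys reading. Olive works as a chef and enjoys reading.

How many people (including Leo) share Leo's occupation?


Leo is a nurse. Count = 1

1


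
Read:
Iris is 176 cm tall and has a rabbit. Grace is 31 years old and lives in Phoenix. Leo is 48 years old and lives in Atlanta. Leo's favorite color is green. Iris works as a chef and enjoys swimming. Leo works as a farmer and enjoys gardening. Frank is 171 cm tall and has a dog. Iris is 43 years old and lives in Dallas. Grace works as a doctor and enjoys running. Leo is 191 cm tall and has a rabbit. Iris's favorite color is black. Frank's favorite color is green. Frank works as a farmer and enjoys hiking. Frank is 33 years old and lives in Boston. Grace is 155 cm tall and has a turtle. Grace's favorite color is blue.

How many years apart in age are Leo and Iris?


48 vs 43, diff = 5

5


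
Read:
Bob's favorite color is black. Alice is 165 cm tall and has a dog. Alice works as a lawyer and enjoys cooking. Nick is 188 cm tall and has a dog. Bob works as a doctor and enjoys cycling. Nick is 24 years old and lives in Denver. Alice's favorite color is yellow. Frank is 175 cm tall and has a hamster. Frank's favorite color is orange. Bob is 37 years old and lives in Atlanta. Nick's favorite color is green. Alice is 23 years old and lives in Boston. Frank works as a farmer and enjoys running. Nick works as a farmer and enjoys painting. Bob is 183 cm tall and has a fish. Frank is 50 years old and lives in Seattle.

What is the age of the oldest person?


Oldest: Frank at 50

50


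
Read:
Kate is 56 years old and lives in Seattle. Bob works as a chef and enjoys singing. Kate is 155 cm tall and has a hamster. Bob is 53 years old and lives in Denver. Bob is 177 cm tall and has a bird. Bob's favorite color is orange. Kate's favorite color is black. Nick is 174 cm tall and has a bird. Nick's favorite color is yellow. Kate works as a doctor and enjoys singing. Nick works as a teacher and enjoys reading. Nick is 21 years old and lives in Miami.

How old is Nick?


Nick is 21 years old

21


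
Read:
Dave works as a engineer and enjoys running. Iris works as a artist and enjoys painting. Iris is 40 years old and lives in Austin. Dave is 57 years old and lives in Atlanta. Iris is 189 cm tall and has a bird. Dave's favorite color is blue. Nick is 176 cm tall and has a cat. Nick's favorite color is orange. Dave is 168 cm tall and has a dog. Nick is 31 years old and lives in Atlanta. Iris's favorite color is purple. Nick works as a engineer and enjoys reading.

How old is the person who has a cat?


Person with cat is Nick, age 31

31


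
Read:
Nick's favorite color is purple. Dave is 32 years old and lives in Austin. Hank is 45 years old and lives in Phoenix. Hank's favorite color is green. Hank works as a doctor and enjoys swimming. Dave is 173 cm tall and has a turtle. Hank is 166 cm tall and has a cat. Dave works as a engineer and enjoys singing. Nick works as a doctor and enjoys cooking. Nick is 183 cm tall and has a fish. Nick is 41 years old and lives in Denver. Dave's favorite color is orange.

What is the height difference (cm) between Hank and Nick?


|166 - 183| = 17

17


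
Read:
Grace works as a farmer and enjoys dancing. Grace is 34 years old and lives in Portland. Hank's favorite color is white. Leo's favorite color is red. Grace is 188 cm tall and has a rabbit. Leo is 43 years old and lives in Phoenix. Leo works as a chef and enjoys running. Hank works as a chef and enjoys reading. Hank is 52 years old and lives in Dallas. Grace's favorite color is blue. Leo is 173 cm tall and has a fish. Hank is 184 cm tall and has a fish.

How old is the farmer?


The farmer is Grace, age 34

34


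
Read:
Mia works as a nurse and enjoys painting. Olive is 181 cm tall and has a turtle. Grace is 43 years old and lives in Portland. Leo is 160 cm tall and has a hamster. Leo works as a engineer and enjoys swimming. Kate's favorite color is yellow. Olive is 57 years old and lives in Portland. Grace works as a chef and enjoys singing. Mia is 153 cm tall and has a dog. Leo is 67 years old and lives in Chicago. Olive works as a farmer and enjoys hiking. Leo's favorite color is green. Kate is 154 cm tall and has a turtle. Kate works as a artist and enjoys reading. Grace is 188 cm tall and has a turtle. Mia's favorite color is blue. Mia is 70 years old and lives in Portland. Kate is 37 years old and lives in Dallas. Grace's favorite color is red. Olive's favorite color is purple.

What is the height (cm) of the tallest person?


Tallest: Grace at 188 cm

188


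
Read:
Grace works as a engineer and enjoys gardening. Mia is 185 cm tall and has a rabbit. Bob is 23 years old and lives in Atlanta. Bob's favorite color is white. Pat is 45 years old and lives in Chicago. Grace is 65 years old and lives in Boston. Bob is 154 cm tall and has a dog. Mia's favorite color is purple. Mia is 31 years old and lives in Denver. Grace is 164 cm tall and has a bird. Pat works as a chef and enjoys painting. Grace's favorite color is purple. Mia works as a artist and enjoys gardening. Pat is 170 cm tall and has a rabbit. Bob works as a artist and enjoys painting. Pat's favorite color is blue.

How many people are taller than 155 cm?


Taller than 155: 3

3


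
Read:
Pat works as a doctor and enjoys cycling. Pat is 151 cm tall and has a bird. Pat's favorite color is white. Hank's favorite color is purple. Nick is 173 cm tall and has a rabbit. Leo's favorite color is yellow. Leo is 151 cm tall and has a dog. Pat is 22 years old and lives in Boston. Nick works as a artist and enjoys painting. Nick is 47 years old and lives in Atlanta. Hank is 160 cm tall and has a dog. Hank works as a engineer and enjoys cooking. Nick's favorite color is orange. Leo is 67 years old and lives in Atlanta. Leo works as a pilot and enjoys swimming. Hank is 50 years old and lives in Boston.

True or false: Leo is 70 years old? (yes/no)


Leo is actually 67. no

no


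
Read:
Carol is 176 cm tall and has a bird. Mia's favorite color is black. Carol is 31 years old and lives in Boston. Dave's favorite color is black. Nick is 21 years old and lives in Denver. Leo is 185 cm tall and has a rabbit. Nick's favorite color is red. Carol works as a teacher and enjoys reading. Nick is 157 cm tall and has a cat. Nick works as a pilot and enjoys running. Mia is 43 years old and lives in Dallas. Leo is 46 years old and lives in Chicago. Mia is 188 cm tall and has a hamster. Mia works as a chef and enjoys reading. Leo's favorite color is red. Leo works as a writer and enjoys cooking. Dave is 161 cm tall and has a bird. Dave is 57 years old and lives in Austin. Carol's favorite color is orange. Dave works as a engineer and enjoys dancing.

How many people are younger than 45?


Filter: 3

3


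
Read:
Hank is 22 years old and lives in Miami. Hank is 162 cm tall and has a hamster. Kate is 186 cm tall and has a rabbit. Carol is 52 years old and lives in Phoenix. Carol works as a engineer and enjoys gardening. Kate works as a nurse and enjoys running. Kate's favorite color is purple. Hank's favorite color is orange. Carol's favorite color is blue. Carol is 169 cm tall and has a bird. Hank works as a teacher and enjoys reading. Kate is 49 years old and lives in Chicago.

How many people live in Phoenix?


Count in Phoenix: 1

1


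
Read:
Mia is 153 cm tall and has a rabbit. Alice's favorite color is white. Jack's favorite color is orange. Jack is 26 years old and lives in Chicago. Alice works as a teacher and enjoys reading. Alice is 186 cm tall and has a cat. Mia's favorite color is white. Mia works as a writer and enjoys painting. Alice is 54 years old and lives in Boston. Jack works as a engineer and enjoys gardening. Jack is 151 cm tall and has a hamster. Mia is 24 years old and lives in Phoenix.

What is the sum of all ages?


54+24+26 = 104

104


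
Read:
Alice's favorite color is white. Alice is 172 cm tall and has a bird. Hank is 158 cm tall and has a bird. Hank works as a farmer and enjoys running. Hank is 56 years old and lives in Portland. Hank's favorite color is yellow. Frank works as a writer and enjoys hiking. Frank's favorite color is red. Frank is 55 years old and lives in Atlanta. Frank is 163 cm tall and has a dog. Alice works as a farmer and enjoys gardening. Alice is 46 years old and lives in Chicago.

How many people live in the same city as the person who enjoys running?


Person with hobby running is Hank, city Portland. Count = 1

1


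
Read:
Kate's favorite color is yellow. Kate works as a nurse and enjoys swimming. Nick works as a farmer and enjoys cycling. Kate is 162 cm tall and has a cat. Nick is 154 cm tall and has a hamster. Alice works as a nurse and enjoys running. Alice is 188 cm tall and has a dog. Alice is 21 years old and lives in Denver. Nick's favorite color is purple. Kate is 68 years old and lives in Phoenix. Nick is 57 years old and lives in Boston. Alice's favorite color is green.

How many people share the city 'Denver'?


Count: 1

1


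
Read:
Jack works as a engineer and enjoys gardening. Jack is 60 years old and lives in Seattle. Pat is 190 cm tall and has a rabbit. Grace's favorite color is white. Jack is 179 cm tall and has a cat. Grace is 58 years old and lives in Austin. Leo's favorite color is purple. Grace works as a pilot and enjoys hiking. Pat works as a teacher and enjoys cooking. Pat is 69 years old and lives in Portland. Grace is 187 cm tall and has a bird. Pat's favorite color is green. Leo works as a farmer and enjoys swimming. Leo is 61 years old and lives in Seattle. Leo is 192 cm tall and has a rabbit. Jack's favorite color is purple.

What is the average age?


Sum=248, n=4, avg=62

62


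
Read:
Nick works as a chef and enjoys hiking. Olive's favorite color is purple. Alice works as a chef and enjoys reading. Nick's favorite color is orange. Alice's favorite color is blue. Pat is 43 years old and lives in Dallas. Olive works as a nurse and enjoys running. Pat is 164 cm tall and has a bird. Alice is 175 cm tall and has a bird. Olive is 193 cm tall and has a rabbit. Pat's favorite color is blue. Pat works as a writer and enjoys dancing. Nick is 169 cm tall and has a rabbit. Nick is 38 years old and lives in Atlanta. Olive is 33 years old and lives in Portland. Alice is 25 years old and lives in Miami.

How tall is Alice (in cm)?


Alice is 175 cm tall

175


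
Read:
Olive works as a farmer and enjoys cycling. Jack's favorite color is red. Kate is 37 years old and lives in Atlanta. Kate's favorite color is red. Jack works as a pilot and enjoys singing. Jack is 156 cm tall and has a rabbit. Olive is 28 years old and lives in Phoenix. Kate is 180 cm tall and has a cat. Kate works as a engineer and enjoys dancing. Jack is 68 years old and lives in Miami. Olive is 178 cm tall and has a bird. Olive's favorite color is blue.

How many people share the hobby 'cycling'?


Count: 1

1


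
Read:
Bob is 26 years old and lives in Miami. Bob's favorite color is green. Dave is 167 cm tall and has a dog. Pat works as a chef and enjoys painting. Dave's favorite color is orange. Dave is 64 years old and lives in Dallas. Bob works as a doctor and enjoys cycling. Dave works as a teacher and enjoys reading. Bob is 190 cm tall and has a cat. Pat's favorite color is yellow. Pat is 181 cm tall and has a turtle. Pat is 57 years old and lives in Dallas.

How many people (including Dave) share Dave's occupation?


Dave is a teacher. Count = 1

1


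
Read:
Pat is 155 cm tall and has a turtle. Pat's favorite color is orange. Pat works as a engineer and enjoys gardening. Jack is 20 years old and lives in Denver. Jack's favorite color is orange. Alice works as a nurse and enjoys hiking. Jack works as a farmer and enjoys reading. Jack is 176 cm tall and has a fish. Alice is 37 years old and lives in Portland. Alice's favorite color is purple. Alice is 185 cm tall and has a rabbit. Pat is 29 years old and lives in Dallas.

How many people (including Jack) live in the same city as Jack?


Jack lives in Denver. Count = 1

1


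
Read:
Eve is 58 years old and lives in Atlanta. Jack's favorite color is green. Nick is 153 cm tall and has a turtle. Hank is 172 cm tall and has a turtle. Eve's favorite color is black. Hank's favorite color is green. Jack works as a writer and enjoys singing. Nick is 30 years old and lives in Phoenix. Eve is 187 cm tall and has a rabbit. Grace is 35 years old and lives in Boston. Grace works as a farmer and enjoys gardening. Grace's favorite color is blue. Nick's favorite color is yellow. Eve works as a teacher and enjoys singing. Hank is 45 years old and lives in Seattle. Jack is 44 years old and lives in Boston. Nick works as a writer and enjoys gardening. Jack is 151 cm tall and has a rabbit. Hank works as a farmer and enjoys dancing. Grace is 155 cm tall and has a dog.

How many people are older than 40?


Filter: 3

3


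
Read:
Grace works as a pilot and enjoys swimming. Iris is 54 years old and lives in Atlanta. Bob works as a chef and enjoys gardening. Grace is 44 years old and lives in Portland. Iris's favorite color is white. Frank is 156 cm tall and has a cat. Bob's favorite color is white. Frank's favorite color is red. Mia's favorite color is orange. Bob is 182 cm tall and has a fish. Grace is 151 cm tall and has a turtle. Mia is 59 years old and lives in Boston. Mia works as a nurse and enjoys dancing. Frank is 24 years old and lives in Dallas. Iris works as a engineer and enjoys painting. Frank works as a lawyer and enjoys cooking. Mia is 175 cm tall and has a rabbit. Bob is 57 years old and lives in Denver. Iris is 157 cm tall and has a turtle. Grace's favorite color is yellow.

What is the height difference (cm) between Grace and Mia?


|151 - 175| = 24

24


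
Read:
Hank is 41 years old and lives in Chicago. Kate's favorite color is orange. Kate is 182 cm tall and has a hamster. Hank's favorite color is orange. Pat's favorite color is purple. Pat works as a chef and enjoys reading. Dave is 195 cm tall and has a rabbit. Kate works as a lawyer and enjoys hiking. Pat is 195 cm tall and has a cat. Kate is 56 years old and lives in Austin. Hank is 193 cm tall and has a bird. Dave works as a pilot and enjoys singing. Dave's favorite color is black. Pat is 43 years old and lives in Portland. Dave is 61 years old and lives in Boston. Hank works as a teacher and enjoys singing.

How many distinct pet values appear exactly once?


Unique pet values: 4

4


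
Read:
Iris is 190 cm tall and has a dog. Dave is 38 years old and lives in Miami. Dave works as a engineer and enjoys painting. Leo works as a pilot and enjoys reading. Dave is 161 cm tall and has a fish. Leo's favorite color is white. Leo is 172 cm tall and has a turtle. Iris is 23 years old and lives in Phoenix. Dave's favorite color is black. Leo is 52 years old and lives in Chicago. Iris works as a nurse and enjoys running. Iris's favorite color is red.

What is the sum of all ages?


52+38+23 = 113

113


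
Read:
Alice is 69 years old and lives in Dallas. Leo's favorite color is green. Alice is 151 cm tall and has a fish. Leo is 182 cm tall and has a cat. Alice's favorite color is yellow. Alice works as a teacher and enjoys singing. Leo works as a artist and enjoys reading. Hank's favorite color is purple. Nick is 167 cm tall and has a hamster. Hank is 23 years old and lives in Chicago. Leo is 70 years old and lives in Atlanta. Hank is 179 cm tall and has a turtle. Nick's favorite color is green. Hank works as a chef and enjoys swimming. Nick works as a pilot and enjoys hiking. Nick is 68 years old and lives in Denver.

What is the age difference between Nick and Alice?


|68 - 69| = 1

1


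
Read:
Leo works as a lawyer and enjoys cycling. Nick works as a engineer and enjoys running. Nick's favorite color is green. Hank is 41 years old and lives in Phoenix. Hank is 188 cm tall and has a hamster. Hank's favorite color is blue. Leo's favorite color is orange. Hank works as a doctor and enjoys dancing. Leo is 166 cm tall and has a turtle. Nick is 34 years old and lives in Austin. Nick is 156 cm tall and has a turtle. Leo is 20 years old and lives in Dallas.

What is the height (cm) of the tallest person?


Tallest: Hank at 188 cm

188


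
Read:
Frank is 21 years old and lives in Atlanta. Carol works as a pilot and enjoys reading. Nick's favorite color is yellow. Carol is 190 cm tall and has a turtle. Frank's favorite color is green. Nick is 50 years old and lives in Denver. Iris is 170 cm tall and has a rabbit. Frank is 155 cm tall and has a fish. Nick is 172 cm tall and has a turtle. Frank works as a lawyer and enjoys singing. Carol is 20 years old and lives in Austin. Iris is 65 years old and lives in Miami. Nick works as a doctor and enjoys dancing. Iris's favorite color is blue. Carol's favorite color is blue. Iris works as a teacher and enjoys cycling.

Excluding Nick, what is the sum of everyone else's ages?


Sum (excluding Nick): 106

106


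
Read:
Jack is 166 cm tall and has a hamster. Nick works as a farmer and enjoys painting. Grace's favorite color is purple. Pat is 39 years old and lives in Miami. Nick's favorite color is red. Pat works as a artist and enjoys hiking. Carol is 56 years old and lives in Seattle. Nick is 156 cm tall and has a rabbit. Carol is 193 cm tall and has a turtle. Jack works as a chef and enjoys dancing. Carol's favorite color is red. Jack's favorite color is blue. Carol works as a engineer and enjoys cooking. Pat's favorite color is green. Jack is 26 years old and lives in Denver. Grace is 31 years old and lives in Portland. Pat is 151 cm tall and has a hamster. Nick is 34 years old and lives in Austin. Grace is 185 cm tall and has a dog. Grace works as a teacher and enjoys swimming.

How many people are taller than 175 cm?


Taller than 175: 2

2


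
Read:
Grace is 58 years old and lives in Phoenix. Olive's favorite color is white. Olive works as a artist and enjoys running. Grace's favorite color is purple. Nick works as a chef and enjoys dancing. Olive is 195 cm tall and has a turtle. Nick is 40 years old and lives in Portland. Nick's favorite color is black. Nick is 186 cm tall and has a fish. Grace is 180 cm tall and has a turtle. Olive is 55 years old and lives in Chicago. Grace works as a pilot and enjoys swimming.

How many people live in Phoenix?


Count in Phoenix: 1

1


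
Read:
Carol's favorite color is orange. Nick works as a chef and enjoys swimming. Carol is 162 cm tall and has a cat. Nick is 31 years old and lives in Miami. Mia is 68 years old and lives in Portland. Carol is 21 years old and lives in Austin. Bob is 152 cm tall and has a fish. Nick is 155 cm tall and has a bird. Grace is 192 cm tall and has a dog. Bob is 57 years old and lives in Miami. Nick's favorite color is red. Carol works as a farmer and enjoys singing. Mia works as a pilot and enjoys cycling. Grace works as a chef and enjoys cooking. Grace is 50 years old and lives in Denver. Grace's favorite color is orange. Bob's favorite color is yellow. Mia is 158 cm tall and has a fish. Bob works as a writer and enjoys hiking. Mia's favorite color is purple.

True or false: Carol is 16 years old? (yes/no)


Carol is actually 21. no

no


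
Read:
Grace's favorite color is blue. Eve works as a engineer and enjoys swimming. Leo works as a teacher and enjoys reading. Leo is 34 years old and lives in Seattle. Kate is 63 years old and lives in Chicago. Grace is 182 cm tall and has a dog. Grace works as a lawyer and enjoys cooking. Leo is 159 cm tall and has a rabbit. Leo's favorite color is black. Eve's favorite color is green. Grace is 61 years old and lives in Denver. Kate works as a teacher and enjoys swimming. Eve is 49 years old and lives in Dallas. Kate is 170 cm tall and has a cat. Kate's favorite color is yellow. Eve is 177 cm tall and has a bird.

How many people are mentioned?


People: Kate, Grace, Leo, Eve. Count = 4

4


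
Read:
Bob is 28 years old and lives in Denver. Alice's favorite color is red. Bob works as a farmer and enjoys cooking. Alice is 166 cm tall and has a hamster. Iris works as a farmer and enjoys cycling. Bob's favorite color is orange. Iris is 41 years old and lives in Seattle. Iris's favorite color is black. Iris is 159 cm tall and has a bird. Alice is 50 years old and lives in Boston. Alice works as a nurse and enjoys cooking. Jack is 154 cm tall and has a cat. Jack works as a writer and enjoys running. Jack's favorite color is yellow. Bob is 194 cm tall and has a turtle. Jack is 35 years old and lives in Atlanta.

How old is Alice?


Alice is 50 years old

50


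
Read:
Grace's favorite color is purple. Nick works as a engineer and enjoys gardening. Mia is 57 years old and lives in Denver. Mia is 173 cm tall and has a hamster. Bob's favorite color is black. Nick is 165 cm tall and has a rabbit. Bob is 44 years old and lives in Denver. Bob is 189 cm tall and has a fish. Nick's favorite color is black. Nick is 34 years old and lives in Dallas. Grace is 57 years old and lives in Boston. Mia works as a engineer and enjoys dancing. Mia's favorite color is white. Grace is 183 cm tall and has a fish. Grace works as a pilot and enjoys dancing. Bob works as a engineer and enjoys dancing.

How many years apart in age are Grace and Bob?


57 vs 44, diff = 13

13


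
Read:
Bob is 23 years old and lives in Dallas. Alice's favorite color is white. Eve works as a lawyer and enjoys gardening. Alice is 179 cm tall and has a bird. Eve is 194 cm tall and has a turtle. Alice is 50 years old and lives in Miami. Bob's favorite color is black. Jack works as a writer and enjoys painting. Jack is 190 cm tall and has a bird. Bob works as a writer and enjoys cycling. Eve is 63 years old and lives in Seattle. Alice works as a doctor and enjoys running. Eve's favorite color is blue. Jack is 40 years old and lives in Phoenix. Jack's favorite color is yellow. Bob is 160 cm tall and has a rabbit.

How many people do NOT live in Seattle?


Not in Seattle: 3

3


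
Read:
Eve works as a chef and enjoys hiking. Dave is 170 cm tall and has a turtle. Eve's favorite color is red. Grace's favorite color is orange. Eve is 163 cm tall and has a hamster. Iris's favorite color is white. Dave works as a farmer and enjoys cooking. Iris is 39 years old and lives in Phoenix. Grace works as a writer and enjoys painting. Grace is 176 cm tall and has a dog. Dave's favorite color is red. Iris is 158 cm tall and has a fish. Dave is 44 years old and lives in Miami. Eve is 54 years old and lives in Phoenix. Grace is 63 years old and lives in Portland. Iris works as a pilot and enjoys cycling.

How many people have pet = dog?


Count: 1

1


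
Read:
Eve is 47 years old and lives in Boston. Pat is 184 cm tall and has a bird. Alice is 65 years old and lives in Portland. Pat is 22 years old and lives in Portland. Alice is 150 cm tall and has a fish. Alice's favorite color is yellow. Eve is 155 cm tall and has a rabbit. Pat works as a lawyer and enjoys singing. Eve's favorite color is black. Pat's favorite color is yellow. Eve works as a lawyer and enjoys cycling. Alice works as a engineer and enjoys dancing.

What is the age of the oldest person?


Oldest: Alice at 65

65


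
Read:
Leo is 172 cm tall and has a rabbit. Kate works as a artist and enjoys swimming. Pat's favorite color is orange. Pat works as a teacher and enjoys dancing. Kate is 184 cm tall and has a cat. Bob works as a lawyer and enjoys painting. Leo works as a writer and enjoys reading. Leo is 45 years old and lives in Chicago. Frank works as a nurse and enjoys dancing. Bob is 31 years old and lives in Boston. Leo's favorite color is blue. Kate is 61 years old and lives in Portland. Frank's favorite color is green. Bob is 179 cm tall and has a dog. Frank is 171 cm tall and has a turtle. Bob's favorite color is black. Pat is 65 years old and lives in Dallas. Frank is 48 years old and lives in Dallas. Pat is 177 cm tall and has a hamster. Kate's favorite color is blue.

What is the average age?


Sum=250, n=5, avg=50

50


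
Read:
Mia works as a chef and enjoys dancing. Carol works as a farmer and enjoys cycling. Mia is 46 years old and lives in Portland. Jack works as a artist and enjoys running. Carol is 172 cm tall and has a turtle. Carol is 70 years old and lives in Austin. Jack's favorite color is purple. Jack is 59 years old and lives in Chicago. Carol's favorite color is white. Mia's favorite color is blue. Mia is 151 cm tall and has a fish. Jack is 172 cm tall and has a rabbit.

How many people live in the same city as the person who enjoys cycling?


Person with hobby cycling is Carol, city Austin. Count = 1

1


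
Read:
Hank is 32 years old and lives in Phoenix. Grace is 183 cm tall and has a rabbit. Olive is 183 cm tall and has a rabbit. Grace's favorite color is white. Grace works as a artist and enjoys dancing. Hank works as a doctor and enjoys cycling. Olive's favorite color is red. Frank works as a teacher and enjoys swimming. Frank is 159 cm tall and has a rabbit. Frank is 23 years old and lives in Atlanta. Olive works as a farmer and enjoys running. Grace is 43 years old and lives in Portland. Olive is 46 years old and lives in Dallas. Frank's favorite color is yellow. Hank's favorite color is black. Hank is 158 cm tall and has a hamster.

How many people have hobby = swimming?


Count: 1

1


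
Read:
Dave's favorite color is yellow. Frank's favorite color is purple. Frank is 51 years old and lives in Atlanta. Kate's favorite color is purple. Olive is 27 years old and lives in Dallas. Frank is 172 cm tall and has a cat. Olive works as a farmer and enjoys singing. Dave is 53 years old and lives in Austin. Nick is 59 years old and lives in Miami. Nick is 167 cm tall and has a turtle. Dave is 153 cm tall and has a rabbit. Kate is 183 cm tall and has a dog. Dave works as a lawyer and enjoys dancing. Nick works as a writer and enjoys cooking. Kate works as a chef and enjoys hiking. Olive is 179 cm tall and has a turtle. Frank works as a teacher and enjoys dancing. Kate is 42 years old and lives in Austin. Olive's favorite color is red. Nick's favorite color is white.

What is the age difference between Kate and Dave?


|42 - 53| = 11

11


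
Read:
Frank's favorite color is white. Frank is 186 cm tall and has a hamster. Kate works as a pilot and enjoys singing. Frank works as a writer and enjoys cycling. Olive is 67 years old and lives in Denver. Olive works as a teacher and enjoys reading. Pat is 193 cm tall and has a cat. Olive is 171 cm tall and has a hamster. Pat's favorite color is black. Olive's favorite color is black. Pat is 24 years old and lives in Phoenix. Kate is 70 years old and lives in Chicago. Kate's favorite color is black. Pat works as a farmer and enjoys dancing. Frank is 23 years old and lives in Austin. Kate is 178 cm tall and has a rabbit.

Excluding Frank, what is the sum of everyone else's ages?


Sum (excluding Frank): 161

161


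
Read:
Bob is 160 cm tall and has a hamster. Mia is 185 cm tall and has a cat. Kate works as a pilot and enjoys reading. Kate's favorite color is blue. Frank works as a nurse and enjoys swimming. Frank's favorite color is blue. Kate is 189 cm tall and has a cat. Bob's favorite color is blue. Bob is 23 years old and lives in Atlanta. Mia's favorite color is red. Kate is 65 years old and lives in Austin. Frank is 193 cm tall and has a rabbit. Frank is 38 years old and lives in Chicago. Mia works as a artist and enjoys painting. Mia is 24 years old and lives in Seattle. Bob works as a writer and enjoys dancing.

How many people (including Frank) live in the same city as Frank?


Frank lives in Chicago. Count = 1

1


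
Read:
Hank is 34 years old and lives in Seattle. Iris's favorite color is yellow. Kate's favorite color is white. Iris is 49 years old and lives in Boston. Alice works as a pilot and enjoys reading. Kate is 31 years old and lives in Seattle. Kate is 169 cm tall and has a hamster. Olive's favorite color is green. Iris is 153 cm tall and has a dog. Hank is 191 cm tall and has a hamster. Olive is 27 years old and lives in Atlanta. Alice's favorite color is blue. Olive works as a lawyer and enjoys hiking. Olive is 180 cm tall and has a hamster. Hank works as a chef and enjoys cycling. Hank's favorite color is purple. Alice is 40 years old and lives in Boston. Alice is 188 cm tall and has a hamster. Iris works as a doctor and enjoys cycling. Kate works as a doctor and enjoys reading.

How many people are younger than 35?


Filter: 3

3


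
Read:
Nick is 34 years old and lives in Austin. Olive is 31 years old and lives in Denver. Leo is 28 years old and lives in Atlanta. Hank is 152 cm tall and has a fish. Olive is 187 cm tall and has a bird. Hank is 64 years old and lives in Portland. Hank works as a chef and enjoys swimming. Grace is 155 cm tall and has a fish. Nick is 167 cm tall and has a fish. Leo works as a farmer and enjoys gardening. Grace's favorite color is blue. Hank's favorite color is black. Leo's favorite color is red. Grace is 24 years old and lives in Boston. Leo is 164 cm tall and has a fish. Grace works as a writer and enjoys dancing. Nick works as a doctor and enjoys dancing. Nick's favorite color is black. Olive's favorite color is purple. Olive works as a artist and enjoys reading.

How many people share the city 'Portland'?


Count: 1

1


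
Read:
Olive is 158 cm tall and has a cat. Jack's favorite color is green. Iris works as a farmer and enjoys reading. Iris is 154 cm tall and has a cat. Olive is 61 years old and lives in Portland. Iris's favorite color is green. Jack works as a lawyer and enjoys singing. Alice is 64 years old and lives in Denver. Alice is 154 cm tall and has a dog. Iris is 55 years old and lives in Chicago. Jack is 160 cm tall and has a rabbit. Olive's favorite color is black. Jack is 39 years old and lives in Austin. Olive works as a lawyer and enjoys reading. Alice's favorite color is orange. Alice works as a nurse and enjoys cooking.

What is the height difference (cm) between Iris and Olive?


|154 - 158| = 4

4


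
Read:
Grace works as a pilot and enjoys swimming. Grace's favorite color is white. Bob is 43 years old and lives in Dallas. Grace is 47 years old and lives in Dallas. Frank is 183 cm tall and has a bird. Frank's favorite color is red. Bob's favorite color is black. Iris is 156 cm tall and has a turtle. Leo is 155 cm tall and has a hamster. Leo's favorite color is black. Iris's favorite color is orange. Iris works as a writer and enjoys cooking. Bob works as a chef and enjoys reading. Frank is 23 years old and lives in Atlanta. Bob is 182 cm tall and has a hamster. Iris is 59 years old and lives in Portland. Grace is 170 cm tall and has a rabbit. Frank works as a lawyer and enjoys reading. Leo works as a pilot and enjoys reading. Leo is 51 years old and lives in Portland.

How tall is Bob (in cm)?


Bob is 182 cm tall

182


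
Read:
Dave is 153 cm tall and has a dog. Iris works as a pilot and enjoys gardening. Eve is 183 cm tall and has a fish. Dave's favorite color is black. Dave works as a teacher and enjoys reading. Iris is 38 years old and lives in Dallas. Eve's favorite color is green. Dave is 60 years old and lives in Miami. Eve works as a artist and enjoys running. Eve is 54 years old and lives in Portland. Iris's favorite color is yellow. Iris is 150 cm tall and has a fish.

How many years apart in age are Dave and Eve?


60 vs 54, diff = 6

6


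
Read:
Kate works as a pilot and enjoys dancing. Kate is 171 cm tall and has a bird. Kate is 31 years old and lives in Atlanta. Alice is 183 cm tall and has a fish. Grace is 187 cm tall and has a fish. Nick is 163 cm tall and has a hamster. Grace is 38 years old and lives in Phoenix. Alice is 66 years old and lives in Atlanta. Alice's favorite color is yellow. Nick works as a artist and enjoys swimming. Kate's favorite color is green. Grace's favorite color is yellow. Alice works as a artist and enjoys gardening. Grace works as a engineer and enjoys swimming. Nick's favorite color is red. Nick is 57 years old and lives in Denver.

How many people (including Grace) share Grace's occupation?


Grace is a engineer. Count = 1

1


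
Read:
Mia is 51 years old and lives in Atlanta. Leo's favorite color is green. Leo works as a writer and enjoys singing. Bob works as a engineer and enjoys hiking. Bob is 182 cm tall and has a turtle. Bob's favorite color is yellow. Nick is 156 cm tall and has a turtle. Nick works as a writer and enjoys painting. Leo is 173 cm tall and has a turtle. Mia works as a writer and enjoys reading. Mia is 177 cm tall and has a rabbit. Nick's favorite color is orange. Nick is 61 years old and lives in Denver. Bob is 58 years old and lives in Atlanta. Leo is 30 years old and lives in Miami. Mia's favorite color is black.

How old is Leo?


Leo is 30 years old

30
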